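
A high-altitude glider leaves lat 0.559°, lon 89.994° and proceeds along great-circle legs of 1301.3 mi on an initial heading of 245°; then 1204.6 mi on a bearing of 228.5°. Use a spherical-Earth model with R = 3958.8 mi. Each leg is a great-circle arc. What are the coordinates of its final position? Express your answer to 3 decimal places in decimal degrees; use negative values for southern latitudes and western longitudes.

Apply the spherical direct solution leg by leg, carrying full precision between legs.
Leg 1: from (0.559°, 89.994°), δ = 1301.3/3958.8 = 0.328711 rad, θ = 245° → φ = -7.307°, λ = 72.838°.
Leg 2: from (-7.307°, 72.838°), δ = 1204.6/3958.8 = 0.304284 rad, θ = 228.5° → φ = -18.558°, λ = 59.146°.

latitude -18.558°, longitude 59.146°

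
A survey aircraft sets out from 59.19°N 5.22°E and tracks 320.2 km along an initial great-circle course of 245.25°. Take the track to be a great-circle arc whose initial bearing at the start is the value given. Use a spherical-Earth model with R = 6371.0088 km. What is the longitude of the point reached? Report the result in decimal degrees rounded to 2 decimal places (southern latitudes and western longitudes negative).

longitude 0.30°

The arc subtends δ = 320.2/6371.0088 = 0.050259 rad at the centre.
Start latitude φ₁ = 1.033060 rad; initial bearing θ = 4.280420 rad.
Destination latitude: φ₂ = arcsin( sin φ₁ cos δ + cos φ₁ sin δ cos θ ) = arcsin(0.847013) = 57.89°.
For the longitude increment, Δλ = atan2( sin θ sin δ cos φ₁, cos δ − sin φ₁ sin φ₂ ) = atan2(-0.023368, 0.271263) = -4.92°.
λ₂ = 5.22° + -4.92° = 0.30°.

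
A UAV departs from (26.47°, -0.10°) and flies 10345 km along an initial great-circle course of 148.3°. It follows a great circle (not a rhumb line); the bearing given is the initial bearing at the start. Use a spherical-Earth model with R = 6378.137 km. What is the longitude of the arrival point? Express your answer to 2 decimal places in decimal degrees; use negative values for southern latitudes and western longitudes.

longitude 57.51°

Angular distance δ = d/R = 10345 / 6378.137 = 1.621947 rad.
With φ₁ = 26.47° = 0.461989 rad and θ = 148.3° = 2.588323 rad:
Applying the spherical law of cosines for sides, sin φ₂ = sin φ₁ cos δ + cos φ₁ sin δ cos θ = -0.783412, so φ₂ = -51.57°.
Δλ = atan2( sin θ sin δ cos φ₁ , cos δ − sin φ₁ sin φ₂ ) = atan2(0.469770, 0.298061) = 1.005407 rad = 57.61°.
Hence λ₂ = -0.10° + 57.61° = 57.51°.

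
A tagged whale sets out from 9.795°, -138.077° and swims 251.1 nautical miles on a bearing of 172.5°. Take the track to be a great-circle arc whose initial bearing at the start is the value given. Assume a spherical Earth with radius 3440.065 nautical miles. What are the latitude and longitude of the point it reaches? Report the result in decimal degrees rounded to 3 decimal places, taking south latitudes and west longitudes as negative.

The arc subtends δ = 251.1/3440.065 = 0.072993 rad at the centre.
Converting: φ₁ = 0.170955 rad, θ = 3.010693 rad.
sin φ₂ = sin φ₁ cos δ + cos φ₁ sin δ cos θ = (0.170124)(0.997337) + (0.985423)(0.072928)(-0.991445) = 0.098420
φ₂ = asin(0.098420) = 0.098580 rad = 5.648°.
Δλ = atan2( sin θ sin δ cos φ₁ , cos δ − sin φ₁ sin φ₂ ) = atan2(0.009380, 0.980594) = 0.009566 rad = 0.548°.
λ₂ = -138.077° + 0.548° = -137.529°.

latitude 5.648°, longitude -137.529°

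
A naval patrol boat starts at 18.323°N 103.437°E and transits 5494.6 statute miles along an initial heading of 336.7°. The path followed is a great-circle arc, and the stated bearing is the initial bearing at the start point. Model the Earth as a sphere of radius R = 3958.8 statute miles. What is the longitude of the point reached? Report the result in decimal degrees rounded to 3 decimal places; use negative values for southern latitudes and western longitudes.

Angular distance δ = d/R = 5494.6 / 3958.8 = 1.387946 rad.
With φ₁ = 18.323° = 0.319797 rad and θ = 336.7° = 5.876524 rad:
sin φ₂ = sin φ₁ cos δ + cos φ₁ sin δ cos θ = (0.314374)(0.181833) + (0.949299)(0.983329)(0.918446) = 0.914509
φ₂ = asin(0.914509) = 1.154293 rad = 66.136°.
Then Δλ = atan2(-0.369231, -0.105664) = -1.849521 rad, from sin θ sin δ cos φ₁ over cos δ − sin φ₁ sin φ₂.
Hence λ₂ = 103.437° + -105.970° = -2.533°.

longitude -2.533°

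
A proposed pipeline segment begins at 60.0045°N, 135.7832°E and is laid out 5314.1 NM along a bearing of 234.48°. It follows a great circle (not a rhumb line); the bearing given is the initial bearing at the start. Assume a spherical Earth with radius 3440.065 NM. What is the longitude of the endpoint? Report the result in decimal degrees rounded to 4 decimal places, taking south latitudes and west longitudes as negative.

longitude 78.1663°

Central angle δ = d/R = 1.544767 rad.
With φ₁ = 60.0045° = 1.047276 rad and θ = 234.48° = 4.092448 rad:
Destination latitude: φ₂ = arcsin( sin φ₁ cos δ + cos φ₁ sin δ cos θ ) = arcsin(-0.267815) = -15.5343°.
For the longitude increment, Δλ = atan2( sin θ sin δ cos φ₁, cos δ − sin φ₁ sin φ₂ ) = atan2(-0.406763, 0.257972) = -57.6169°.
λ₂ = 135.7832° + -57.6169° = 78.1663°.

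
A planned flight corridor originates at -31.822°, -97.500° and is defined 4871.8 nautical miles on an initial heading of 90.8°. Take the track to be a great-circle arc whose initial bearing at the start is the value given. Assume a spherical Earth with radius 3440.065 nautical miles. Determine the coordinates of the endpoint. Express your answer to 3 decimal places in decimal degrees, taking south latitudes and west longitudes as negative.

latitude -5.331°, longitude -14.629°

δ = 4871.8/3440.065 = 1.416194 rad (81.1419°).
With φ₁ = -31.822° = -0.555399 rad and θ = 90.8° = 1.584759 rad:
Applying the spherical law of cosines for sides, sin φ₂ = sin φ₁ cos δ + cos φ₁ sin δ cos θ = -0.092917, so φ₂ = -5.331°.
Δλ = atan2( sin θ sin δ cos φ₁ , cos δ − sin φ₁ sin φ₂ ) = atan2(0.839474, 0.104994) = 1.446372 rad = 82.871°.
λ₂ = λ₁ + Δλ = -14.629°.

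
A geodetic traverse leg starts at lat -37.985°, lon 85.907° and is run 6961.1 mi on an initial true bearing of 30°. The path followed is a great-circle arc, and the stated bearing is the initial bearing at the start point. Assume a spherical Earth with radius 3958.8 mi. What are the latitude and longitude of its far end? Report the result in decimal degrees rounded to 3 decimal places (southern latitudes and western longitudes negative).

Angular distance δ = d/R = 6961.1 / 3958.8 = 1.758386 rad.
Converting: φ₁ = -0.662963 rad, θ = 0.523599 rad.
sin φ₂ = sin φ₁ cos δ + cos φ₁ sin δ cos θ = (-0.615455)(-0.186492) + (0.788172)(0.982457)(0.866025) = 0.785379
φ₂ = asin(0.785379) = 0.903309 rad = 51.756°.
For the longitude increment, Δλ = atan2( sin θ sin δ cos φ₁, cos δ − sin φ₁ sin φ₂ ) = atan2(0.387172, 0.296874) = 52.520°.
λ₂ = 85.907° + 52.520° = 138.427°.

latitude 51.756°, longitude 138.427°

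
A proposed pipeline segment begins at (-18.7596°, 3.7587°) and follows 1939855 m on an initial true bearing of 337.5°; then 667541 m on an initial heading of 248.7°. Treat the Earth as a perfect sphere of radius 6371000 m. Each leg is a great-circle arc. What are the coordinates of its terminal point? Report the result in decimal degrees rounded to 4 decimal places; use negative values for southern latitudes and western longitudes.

Apply the spherical direct solution leg by leg, carrying full precision between legs.
Leg 1: from (-18.7596°, 3.7587°), δ = 1939855/6371000 = 0.304482 rad, θ = 337.5° → φ = -2.5529°, λ = -2.8358°.
Leg 2: from (-2.5529°, -2.8358°), δ = 667541/6371000 = 0.104778 rad, θ = 248.7° → φ = -4.7179°, λ = -8.4468°.

latitude -4.7179°, longitude -8.4468°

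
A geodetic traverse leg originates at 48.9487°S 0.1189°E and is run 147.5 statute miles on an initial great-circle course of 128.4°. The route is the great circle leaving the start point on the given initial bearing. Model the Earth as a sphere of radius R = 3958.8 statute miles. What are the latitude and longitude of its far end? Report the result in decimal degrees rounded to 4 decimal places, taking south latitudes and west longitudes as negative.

latitude -50.2457°, longitude 2.7353°

Angular distance δ = d/R = 147.5 / 3958.8 = 0.037259 rad.
Start latitude φ₁ = -0.854316 rad; initial bearing θ = 2.241003 rad.
sin φ₂ = sin φ₁ cos δ + cos φ₁ sin δ cos θ = (-0.754122)(0.999306) + (0.656734)(0.037250)(-0.621148) = -0.768794
φ₂ = asin(-0.768794) = -0.876953 rad = -50.2457°.
For the longitude increment, Δλ = atan2( sin θ sin δ cos φ₁, cos δ − sin φ₁ sin φ₂ ) = atan2(0.019172, 0.419542) = 2.6164°.
λ₂ = 0.1189° + 2.6164° = 2.7353°.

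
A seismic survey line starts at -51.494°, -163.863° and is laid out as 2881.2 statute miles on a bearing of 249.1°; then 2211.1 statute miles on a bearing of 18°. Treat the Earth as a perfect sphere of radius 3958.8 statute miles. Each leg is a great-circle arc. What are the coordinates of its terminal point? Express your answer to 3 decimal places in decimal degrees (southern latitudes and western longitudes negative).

latitude -16.107°, longitude 140.140°

Apply the spherical direct solution leg by leg, carrying full precision between legs.
Leg 1: from (-51.494°, -163.863°), δ = 2881.2/3958.8 = 0.727796 rad, θ = 249.1° → φ = -47.057°, λ = 130.326°.
Leg 2: from (-47.057°, 130.326°), δ = 2211.1/3958.8 = 0.558528 rad, θ = 18° → φ = -16.107°, λ = 140.140°.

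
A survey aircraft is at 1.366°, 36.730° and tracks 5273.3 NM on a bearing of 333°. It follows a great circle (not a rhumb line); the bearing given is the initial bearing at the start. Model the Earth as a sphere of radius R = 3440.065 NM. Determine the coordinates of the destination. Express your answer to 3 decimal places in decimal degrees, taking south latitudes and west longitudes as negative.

δ = 5273.3/3440.065 = 1.532907 rad (87.8291°).
Converting: φ₁ = 0.023841 rad, θ = 5.811946 rad.
Applying the spherical law of cosines for sides, sin φ₂ = sin φ₁ cos δ + cos φ₁ sin δ cos θ = 0.891017, so φ₂ = 63.001°.
Then Δλ = atan2(-0.453536, 0.016639) = -1.534125 rad, from sin θ sin δ cos φ₁ over cos δ − sin φ₁ sin φ₂.
λ₂ = 36.730° + -87.899° = -51.169°.

latitude 63.001°, longitude -51.169°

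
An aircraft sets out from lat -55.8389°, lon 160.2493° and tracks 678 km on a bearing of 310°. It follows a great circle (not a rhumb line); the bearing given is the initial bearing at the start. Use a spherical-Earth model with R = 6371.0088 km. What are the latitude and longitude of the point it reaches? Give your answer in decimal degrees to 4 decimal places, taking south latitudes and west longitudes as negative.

The arc subtends δ = 678/6371.0088 = 0.106420 rad at the centre.
With φ₁ = -55.8389° = -0.974573 rad and θ = 310° = 5.410521 rad:
Destination latitude: φ₂ = arcsin( sin φ₁ cos δ + cos φ₁ sin δ cos θ ) = arcsin(-0.784442) = -51.6691°.
For the longitude increment, Δλ = atan2( sin θ sin δ cos φ₁, cos δ − sin φ₁ sin φ₂ ) = atan2(-0.045690, 0.345247) = -7.5387°.
λ₂ = 160.2493° + -7.5387° = 152.7106°.

latitude -51.6691°, longitude 152.7106°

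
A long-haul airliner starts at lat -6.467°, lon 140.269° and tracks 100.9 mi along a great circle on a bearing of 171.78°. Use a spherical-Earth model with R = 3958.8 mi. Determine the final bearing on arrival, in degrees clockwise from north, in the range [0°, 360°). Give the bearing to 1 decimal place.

The arc subtends δ = 100.9/3958.8 = 0.025488 rad at the centre.
With φ₁ = -6.467° = -0.112870 rad and θ = 171.78° = 2.998127 rad:
Destination latitude: φ₂ = arcsin( sin φ₁ cos δ + cos φ₁ sin δ cos θ ) = arcsin(-0.137657) = -7.912°.
Δλ = atan2( sin θ sin δ cos φ₁ , cos δ − sin φ₁ sin φ₂ ) = atan2(0.003620, 0.984171) = 0.003679 rad = 0.211°.
Hence λ₂ = 140.269° + 0.211° = 140.480°.
The forward bearing on arrival equals the back-azimuth from the destination plus 180°.
Back-azimuth from P₂ (-7.9°, 140.5°) to P₁ (-6.5°, 140.3°), with Δλ' = λ₁ − λ₂ = -0.2°: atan2( sin Δλ' cos φ₁ , cos φ₂ sin φ₁ − sin φ₂ cos φ₁ cos Δλ' ) = 351.8°.
Final bearing = (351.8° + 180°) mod 360° = 171.8°.

final bearing 171.8°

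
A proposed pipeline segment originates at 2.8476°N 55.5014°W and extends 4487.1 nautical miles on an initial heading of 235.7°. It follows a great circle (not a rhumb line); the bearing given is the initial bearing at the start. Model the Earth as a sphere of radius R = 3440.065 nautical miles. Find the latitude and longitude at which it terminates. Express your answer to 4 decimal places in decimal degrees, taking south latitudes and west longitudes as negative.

latitude -31.9981°, longitude -125.5073°

Central angle δ = d/R = 1.304365 rad.
Converting: φ₁ = 0.049700 rad, θ = 4.113741 rad.
Applying the spherical law of cosines for sides, sin φ₂ = sin φ₁ cos δ + cos φ₁ sin δ cos θ = -0.529892, so φ₂ = -31.9981°.
Δλ = atan2( sin θ sin δ cos φ₁ , cos δ − sin φ₁ sin φ₂ ) = atan2(-0.795967, 0.289615) = -1.221834 rad = -70.0059°.
Hence λ₂ = -55.5014° + -70.0059° = -125.5073°.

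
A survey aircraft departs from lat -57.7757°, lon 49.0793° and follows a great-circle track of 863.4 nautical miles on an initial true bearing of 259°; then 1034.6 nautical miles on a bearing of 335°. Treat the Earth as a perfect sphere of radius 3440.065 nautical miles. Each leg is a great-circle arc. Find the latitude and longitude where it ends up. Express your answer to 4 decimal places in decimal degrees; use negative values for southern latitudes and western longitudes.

latitude -41.5387°, longitude 12.3519°

Apply the spherical direct solution leg by leg, carrying full precision between legs.
Leg 1: from (-57.7757°, 49.0793°), δ = 863.4/3440.065 = 0.250984 rad, θ = 259° → φ = -57.6431°, λ = 21.9805°.
Leg 2: from (-57.6431°, 21.9805°), δ = 1034.6/3440.065 = 0.300750 rad, θ = 335° → φ = -41.5387°, λ = 12.3519°.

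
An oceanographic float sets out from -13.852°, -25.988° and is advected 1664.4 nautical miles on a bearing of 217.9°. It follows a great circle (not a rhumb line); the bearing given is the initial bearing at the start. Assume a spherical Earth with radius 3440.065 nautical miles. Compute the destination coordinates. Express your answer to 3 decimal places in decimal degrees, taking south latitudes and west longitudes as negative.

latitude -34.633°, longitude -46.309°

δ = 1664.4/3440.065 = 0.483828 rad (27.7213°).
With φ₁ = -13.852° = -0.241763 rad and θ = 217.9° = 3.803072 rad:
Destination latitude: φ₂ = arcsin( sin φ₁ cos δ + cos φ₁ sin δ cos θ ) = arcsin(-0.568319) = -34.633°.
For the longitude increment, Δλ = atan2( sin θ sin δ cos φ₁, cos δ − sin φ₁ sin φ₂ ) = atan2(-0.277438, 0.749157) = -20.321°.
λ₂ = -25.988° + -20.321° = -46.309°.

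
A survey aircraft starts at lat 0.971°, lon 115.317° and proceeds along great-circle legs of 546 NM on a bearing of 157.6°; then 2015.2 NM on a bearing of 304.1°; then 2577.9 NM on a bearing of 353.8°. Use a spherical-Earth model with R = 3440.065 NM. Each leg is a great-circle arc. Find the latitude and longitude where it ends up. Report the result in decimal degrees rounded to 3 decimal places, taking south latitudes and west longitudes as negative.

Apply the spherical direct solution leg by leg, carrying full precision between legs.
Leg 1: from (0.971°, 115.317°), δ = 546/3440.065 = 0.158718 rad, θ = 157.6° → φ = -7.433°, λ = 118.799°.
Leg 2: from (-7.433°, 118.799°), δ = 2015.2/3440.065 = 0.585803 rad, θ = 304.1° → φ = 11.511°, λ = 90.946°.
Leg 3: from (11.511°, 90.946°), δ = 2577.9/3440.065 = 0.749375 rad, θ = 353.8° → φ = 54.064°, λ = 83.745°.

latitude 54.064°, longitude 83.745°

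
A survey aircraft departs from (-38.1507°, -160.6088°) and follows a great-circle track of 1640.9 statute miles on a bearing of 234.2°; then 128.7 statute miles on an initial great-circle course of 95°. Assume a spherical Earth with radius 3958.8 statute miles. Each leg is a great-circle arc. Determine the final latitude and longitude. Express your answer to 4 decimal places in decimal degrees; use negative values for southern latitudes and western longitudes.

latitude -48.7773°, longitude 172.5771°

Apply the spherical direct solution leg by leg, carrying full precision between legs.
Leg 1: from (-38.1507°, -160.6088°), δ = 1640.9/3958.8 = 0.414494 rad, θ = 234.2° → φ = -48.6492°, λ = 169.7607°.
Leg 2: from (-48.6492°, 169.7607°), δ = 128.7/3958.8 = 0.032510 rad, θ = 95° → φ = -48.7773°, λ = 172.5771°.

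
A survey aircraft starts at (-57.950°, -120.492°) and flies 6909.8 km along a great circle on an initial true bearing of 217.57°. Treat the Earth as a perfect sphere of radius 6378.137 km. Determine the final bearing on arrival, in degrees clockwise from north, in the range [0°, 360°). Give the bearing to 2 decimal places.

δ = 6909.8/6378.137 = 1.083357 rad (62.0718°).
Converting: φ₁ = -1.011418 rad, θ = 3.797313 rad.
Applying the spherical law of cosines for sides, sin φ₂ = sin φ₁ cos δ + cos φ₁ sin δ cos θ = -0.768599, so φ₂ = -50.228°.
Then Δλ = atan2(-0.285876, -0.183088) = -2.140426 rad, from sin θ sin δ cos φ₁ over cos δ − sin φ₁ sin φ₂.
λ₂ = -120.492° + -122.637° = -243.129°, normalized to (−180°, 180°] → 116.871°.
The forward bearing on arrival equals the back-azimuth from the destination plus 180°.
Back-azimuth from P₂ (-50.23°, 116.87°) to P₁ (-57.95°, -120.49°), with Δλ' = λ₁ − λ₂ = -237.36°: atan2( sin Δλ' cos φ₁ , cos φ₂ sin φ₁ − sin φ₂ cos φ₁ cos Δλ' ) = 149.62°.
Final bearing = (149.62° + 180°) mod 360° = 329.62°.

final bearing 329.62°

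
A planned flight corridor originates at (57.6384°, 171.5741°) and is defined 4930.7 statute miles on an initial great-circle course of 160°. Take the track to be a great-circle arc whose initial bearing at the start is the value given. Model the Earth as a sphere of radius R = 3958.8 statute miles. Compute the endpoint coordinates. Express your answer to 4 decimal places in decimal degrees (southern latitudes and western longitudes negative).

latitude -11.9263°, longitude -169.0822°

The arc subtends δ = 4930.7/3958.8 = 1.245504 rad at the centre.
Converting: φ₁ = 1.005980 rad, θ = 2.792527 rad.
Applying the spherical law of cosines for sides, sin φ₂ = sin φ₁ cos δ + cos φ₁ sin δ cos θ = -0.206653, so φ₂ = -11.9263°.
Then Δλ = atan2(0.173469, 0.494143) = 0.337611 rad, from sin θ sin δ cos φ₁ over cos δ − sin φ₁ sin φ₂.
λ₂ = 171.5741° + 19.3437° = 190.9178°, normalized to (−180°, 180°] → -169.0822°.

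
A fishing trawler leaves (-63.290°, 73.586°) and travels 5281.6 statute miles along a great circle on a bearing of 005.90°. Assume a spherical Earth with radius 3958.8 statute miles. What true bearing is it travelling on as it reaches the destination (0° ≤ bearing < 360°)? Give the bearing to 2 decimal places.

final bearing 2.72°

Angular distance δ = d/R = 5281.6 / 3958.8 = 1.334142 rad.
With φ₁ = -63.290° = -1.104619 rad and θ = 5.9° = 0.102974 rad:
Destination latitude: φ₂ = arcsin( sin φ₁ cos δ + cos φ₁ sin δ cos θ ) = arcsin(0.225198) = 13.015°.
Δλ = atan2( sin θ sin δ cos φ₁ , cos δ − sin φ₁ sin φ₂ ) = atan2(0.044915, 0.435620) = 0.102743 rad = 5.887°.
Hence λ₂ = 73.586° + 5.887° = 79.473°.
The forward bearing on arrival equals the back-azimuth from the destination plus 180°.
Back-azimuth from P₂ (13.01°, 79.47°) to P₁ (-63.29°, 73.59°), with Δλ' = λ₁ − λ₂ = -5.89°: atan2( sin Δλ' cos φ₁ , cos φ₂ sin φ₁ − sin φ₂ cos φ₁ cos Δλ' ) = 182.72°.
Final bearing = (182.72° + 180°) mod 360° = 2.72°.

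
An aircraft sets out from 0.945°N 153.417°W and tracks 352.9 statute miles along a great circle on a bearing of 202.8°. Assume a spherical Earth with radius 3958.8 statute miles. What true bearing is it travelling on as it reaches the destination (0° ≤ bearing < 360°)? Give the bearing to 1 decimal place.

δ = 352.9/3958.8 = 0.089143 rad (5.1075°).
Start latitude φ₁ = 0.016493 rad; initial bearing θ = 3.539528 rad.
Destination latitude: φ₂ = arcsin( sin φ₁ cos δ + cos φ₁ sin δ cos θ ) = arcsin(-0.065631) = -3.763°.
For the longitude increment, Δλ = atan2( sin θ sin δ cos φ₁, cos δ − sin φ₁ sin φ₂ ) = atan2(-0.034494, 0.997112) = -1.981°.
λ₂ = -153.417° + -1.981° = -155.398°.
The forward bearing on arrival equals the back-azimuth from the destination plus 180°.
Back-azimuth from P₂ (-3.8°, -155.4°) to P₁ (0.9°, -153.4°), with Δλ' = λ₁ − λ₂ = 2.0°: atan2( sin Δλ' cos φ₁ , cos φ₂ sin φ₁ − sin φ₂ cos φ₁ cos Δλ' ) = 22.8°.
Final bearing = (22.8° + 180°) mod 360° = 202.8°.

final bearing 202.8°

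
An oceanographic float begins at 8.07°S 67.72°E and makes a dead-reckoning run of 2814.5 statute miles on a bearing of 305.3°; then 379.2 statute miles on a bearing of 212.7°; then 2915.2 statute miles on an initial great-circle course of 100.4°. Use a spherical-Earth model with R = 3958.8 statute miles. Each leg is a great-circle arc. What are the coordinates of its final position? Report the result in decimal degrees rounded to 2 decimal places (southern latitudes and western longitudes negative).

latitude 1.17°, longitude 72.51°

Apply the spherical direct solution leg by leg, carrying full precision between legs.
Leg 1: from (-8.07°, 67.72°), δ = 2814.5/3958.8 = 0.710948 rad, θ = 305.3° → φ = 15.48°, λ = 34.17°.
Leg 2: from (15.48°, 34.17°), δ = 379.2/3958.8 = 0.095787 rad, θ = 212.7° → φ = 10.85°, λ = 31.16°.
Leg 3: from (10.85°, 31.16°), δ = 2915.2/3958.8 = 0.736385 rad, θ = 100.4° → φ = 1.17°, λ = 72.51°.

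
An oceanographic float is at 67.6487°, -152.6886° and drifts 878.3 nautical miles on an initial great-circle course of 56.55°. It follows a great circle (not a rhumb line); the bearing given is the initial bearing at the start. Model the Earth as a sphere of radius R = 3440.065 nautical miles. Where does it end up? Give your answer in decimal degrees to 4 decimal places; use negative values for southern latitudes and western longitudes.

latitude 71.4106°, longitude -111.3116°

δ = 878.3/3440.065 = 0.255315 rad (14.6285°).
Converting: φ₁ = 1.180693 rad, θ = 0.986984 rad.
Applying the spherical law of cosines for sides, sin φ₂ = sin φ₁ cos δ + cos φ₁ sin δ cos θ = 0.947827, so φ₂ = 71.4106°.
Δλ = atan2( sin θ sin δ cos φ₁ , cos δ − sin φ₁ sin φ₂ ) = atan2(0.080133, 0.090967) = 0.722165 rad = 41.3770°.
λ₂ = λ₁ + Δλ = -111.3116°.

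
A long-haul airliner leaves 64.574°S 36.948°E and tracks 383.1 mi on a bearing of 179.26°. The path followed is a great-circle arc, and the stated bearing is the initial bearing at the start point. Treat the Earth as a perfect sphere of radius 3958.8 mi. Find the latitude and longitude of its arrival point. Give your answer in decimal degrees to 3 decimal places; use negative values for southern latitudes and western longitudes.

The arc subtends δ = 383.1/3958.8 = 0.096772 rad at the centre.
With φ₁ = -64.574° = -1.127029 rad and θ = 179.26° = 3.128677 rad:
Applying the spherical law of cosines for sides, sin φ₂ = sin φ₁ cos δ + cos φ₁ sin δ cos θ = -0.940395, so φ₂ = -70.118°.
Then Δλ = atan2(0.000536, 0.146012) = 0.003669 rad, from sin θ sin δ cos φ₁ over cos δ − sin φ₁ sin φ₂.
λ₂ = 36.948° + 0.210° = 37.158°.

latitude -70.118°, longitude 37.158°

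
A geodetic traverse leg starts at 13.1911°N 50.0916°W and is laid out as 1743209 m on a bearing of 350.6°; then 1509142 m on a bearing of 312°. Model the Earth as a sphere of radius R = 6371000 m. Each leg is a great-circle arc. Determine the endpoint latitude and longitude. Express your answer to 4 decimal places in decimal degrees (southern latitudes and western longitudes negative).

Apply the spherical direct solution leg by leg, carrying full precision between legs.
Leg 1: from (13.1911°, -50.0916°), δ = 1743209/6371000 = 0.273616 rad, θ = 350.6° → φ = 28.6373°, λ = -52.9739°.
Leg 2: from (28.6373°, -52.9739°), δ = 1509142/6371000 = 0.236877 rad, θ = 312° → φ = 37.1350°, λ = -65.6096°.

latitude 37.1350°, longitude -65.6096°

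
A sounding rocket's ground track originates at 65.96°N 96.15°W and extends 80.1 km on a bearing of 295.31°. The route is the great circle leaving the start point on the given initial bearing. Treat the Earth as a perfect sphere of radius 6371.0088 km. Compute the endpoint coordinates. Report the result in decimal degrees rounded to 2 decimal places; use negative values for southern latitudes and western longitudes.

δ = 80.1/6371.0088 = 0.012573 rad (0.7204°).
Start latitude φ₁ = 1.151219 rad; initial bearing θ = 5.154132 rad.
Applying the spherical law of cosines for sides, sin φ₂ = sin φ₁ cos δ + cos φ₁ sin δ cos θ = 0.915379, so φ₂ = 66.26°.
Δλ = atan2( sin θ sin δ cos φ₁ , cos δ − sin φ₁ sin φ₂ ) = atan2(-0.004630, 0.163941) = -0.028234 rad = -1.62°.
λ₂ = -96.15° + -1.62° = -97.77°.

latitude 66.26°, longitude -97.77°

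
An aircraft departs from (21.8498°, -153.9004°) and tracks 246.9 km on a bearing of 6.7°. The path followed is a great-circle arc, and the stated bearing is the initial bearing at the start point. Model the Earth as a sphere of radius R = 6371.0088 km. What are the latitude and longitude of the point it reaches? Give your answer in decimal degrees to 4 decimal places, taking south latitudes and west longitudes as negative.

latitude 24.0548°, longitude -153.6168°

Angular distance δ = d/R = 246.9 / 6371.0088 = 0.038754 rad.
Converting: φ₁ = 0.381351 rad, θ = 0.116937 rad.
Destination latitude: φ₂ = arcsin( sin φ₁ cos δ + cos φ₁ sin δ cos θ ) = arcsin(0.407610) = 24.0548°.
Then Δλ = atan2(0.004196, 0.847547) = 0.004950 rad, from sin θ sin δ cos φ₁ over cos δ − sin φ₁ sin φ₂.
λ₂ = λ₁ + Δλ = -153.6168°.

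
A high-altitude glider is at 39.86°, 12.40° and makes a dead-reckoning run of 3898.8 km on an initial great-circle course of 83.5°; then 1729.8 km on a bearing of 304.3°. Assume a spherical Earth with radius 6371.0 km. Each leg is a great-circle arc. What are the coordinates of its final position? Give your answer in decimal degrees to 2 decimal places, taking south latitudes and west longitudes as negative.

latitude 42.62°, longitude 39.09°

Apply the spherical direct solution leg by leg, carrying full precision between legs.
Leg 1: from (39.86°, 12.40°), δ = 3898.8/6371 = 0.611960 rad, θ = 83.5° → φ = 35.07°, λ = 56.62°.
Leg 2: from (35.07°, 56.62°), δ = 1729.8/6371 = 0.271512 rad, θ = 304.3° → φ = 42.62°, λ = 39.09°.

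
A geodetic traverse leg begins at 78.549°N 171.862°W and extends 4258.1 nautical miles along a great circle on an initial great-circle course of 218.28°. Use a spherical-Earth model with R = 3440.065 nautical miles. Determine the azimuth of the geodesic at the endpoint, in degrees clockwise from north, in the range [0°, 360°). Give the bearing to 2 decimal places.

final bearing 187.17°

The arc subtends δ = 4258.1/3440.065 = 1.237796 rad at the centre.
Start latitude φ₁ = 1.370939 rad; initial bearing θ = 3.809705 rad.
Applying the spherical law of cosines for sides, sin φ₂ = sin φ₁ cos δ + cos φ₁ sin δ cos θ = 0.173090, so φ₂ = 9.968°.
For the longitude increment, Δλ = atan2( sin θ sin δ cos φ₁, cos δ − sin φ₁ sin φ₂ ) = atan2(-0.116234, 0.157235) = -36.473°.
λ₂ = -171.862° + -36.473° = -208.335°, normalized to (−180°, 180°] → 151.665°.
The forward bearing on arrival equals the back-azimuth from the destination plus 180°.
Back-azimuth from P₂ (9.97°, 151.66°) to P₁ (78.55°, -171.86°), with Δλ' = λ₁ − λ₂ = -323.53°: atan2( sin Δλ' cos φ₁ , cos φ₂ sin φ₁ − sin φ₂ cos φ₁ cos Δλ' ) = 7.17°.
Final bearing = (7.17° + 180°) mod 360° = 187.17°.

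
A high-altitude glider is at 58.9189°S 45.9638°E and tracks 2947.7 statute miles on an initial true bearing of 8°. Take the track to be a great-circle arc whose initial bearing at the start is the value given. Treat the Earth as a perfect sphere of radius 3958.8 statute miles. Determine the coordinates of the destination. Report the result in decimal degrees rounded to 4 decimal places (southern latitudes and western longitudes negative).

Central angle δ = d/R = 0.744594 rad.
With φ₁ = -58.9189° = -1.028329 rad and θ = 8° = 0.139626 rad:
Applying the spherical law of cosines for sides, sin φ₂ = sin φ₁ cos δ + cos φ₁ sin δ cos θ = -0.283347, so φ₂ = -16.4601°.
Then Δλ = atan2(0.048690, 0.492694) = 0.098504 rad, from sin θ sin δ cos φ₁ over cos δ − sin φ₁ sin φ₂.
λ₂ = 45.9638° + 5.6438° = 51.6076°.

latitude -16.4601°, longitude 51.6076°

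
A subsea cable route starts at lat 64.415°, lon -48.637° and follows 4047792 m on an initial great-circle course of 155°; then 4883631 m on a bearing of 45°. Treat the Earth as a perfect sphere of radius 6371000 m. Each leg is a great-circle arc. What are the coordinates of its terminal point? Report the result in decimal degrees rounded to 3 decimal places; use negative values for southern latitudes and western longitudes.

latitude 51.458°, longitude 20.047°

Apply the spherical direct solution leg by leg, carrying full precision between legs.
Leg 1: from (64.415°, -48.637°), δ = 4047792/6371000 = 0.635346 rad, θ = 155° → φ = 29.582°, λ = -31.875°.
Leg 2: from (29.582°, -31.875°), δ = 4883631/6371000 = 0.766541 rad, θ = 45° → φ = 51.458°, λ = 20.047°.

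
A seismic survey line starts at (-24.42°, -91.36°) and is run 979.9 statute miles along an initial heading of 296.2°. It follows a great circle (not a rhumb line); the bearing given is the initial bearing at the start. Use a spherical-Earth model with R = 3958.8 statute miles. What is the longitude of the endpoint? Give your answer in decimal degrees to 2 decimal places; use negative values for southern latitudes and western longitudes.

longitude -104.69°

δ = 979.9/3958.8 = 0.247525 rad (14.1821°).
Start latitude φ₁ = -0.426209 rad; initial bearing θ = 5.169665 rad.
Destination latitude: φ₂ = arcsin( sin φ₁ cos δ + cos φ₁ sin δ cos θ ) = arcsin(-0.302328) = -17.60°.
Δλ = atan2( sin θ sin δ cos φ₁ , cos δ − sin φ₁ sin φ₂ ) = atan2(-0.200166, 0.844533) = -0.232720 rad = -13.33°.
Hence λ₂ = -91.36° + -13.33° = -104.69°.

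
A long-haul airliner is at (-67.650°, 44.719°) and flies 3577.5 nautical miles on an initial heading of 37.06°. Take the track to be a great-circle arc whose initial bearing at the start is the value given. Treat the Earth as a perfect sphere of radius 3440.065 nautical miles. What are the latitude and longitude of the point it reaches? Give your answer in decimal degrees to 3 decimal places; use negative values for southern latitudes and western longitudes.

latitude -11.920°, longitude 76.803°

Central angle δ = d/R = 1.039951 rad.
Start latitude φ₁ = -1.180715 rad; initial bearing θ = 0.646819 rad.
Applying the spherical law of cosines for sides, sin φ₂ = sin φ₁ cos δ + cos φ₁ sin δ cos θ = -0.206540, so φ₂ = -11.920°.
For the longitude increment, Δλ = atan2( sin θ sin δ cos φ₁, cos δ − sin φ₁ sin φ₂ ) = atan2(0.197628, 0.315238) = 32.084°.
Hence λ₂ = 44.719° + 32.084° = 76.803°.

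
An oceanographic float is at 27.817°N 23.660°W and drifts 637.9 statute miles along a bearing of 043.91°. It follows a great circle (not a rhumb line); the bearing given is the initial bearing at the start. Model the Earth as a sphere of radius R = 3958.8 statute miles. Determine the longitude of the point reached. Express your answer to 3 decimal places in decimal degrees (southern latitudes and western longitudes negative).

δ = 637.9/3958.8 = 0.161135 rad (9.2323°).
Converting: φ₁ = 0.485498 rad, θ = 0.766374 rad.
Destination latitude: φ₂ = arcsin( sin φ₁ cos δ + cos φ₁ sin δ cos θ ) = arcsin(0.562832) = 34.252°.
For the longitude increment, Δλ = atan2( sin θ sin δ cos φ₁, cos δ − sin φ₁ sin φ₂ ) = atan2(0.098410, 0.724401) = 7.736°.
Hence λ₂ = -23.660° + 7.736° = -15.924°.

longitude -15.924°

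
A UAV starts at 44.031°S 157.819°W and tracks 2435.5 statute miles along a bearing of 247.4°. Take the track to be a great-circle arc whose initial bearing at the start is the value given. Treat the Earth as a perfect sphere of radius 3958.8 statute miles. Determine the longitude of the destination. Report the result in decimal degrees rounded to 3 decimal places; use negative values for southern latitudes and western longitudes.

The arc subtends δ = 2435.5/3958.8 = 0.615212 rad at the centre.
Converting: φ₁ = -0.768486 rad, θ = 4.317945 rad.
sin φ₂ = sin φ₁ cos δ + cos φ₁ sin δ cos θ = (-0.695047)(0.816651) + (0.718964)(0.577131)(-0.384295) = -0.727070
φ₂ = asin(-0.727070) = -0.814044 rad = -46.641°.
Then Δλ = atan2(-0.383074, 0.311303) = -0.888392 rad, from sin θ sin δ cos φ₁ over cos δ − sin φ₁ sin φ₂.
λ₂ = -157.819° + -50.901° = -208.720°, normalized to (−180°, 180°] → 151.280°.

longitude 151.280°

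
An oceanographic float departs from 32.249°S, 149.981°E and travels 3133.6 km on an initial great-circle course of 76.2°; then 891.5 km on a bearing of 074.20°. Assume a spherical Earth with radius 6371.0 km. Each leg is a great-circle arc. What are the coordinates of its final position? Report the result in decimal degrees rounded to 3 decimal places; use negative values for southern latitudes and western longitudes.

latitude -19.646°, longitude -172.173°

Apply the spherical direct solution leg by leg, carrying full precision between legs.
Leg 1: from (-32.249°, 149.981°), δ = 3133.6/6371 = 0.491854 rad, θ = 76.2° → φ = -22.029°, λ = 179.634°.
Leg 2: from (-22.029°, 179.634°), δ = 891.5/6371 = 0.139931 rad, θ = 74.2° → φ = -19.646°, λ = -172.173°.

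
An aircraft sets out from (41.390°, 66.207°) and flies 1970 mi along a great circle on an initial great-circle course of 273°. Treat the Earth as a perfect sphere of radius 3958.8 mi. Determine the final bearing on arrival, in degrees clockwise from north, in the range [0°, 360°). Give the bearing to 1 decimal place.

Central angle δ = d/R = 0.497626 rad.
Start latitude φ₁ = 0.722392 rad; initial bearing θ = 4.764749 rad.
Applying the spherical law of cosines for sides, sin φ₂ = sin φ₁ cos δ + cos φ₁ sin δ cos θ = 0.599734, so φ₂ = 36.851°.
For the longitude increment, Δλ = atan2( sin θ sin δ cos φ₁, cos δ − sin φ₁ sin φ₂ ) = atan2(-0.357623, 0.482186) = -36.563°.
λ₂ = 66.207° + -36.563° = 29.644°.
The forward bearing on arrival equals the back-azimuth from the destination plus 180°.
Back-azimuth from P₂ (36.9°, 29.6°) to P₁ (41.4°, 66.2°), with Δλ' = λ₁ − λ₂ = 36.6°: atan2( sin Δλ' cos φ₁ , cos φ₂ sin φ₁ − sin φ₂ cos φ₁ cos Δλ' ) = 69.4°.
Final bearing = (69.4° + 180°) mod 360° = 249.4°.

final bearing 249.4°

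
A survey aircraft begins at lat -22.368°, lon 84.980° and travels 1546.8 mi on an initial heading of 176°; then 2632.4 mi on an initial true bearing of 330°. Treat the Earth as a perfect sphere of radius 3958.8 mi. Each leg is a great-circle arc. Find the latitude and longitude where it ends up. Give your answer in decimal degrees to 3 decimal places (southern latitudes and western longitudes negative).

Apply the spherical direct solution leg by leg, carrying full precision between legs.
Leg 1: from (-22.368°, 84.980°), δ = 1546.8/3958.8 = 0.390724 rad, θ = 176° → φ = -44.686°, λ = 87.121°.
Leg 2: from (-44.686°, 87.121°), δ = 2632.4/3958.8 = 0.664949 rad, θ = 330° → φ = -9.990°, λ = 68.866°.

latitude -9.990°, longitude 68.866°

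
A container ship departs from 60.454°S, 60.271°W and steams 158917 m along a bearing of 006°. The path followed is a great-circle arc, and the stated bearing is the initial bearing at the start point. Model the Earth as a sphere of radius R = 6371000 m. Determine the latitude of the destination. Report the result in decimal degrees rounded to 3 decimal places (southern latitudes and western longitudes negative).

latitude -59.032°

Central angle δ = d/R = 0.024944 rad.
Start latitude φ₁ = -1.055121 rad; initial bearing θ = 0.104720 rad.
Destination latitude: φ₂ = arcsin( sin φ₁ cos δ + cos φ₁ sin δ cos θ ) = arcsin(-0.857458) = -59.032°.
Then Δλ = atan2(0.001286, 0.253735) = 0.005067 rad, from sin θ sin δ cos φ₁ over cos δ − sin φ₁ sin φ₂.
Hence λ₂ = -60.271° + 0.290° = -59.981°.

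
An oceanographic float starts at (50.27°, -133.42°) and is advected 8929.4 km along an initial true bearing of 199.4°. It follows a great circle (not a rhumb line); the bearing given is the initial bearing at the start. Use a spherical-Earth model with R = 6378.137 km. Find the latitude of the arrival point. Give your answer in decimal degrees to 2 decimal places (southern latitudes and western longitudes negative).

δ = 8929.4/6378.137 = 1.400001 rad (80.2142°).
With φ₁ = 50.27° = 0.877377 rad and θ = 199.4° = 3.480187 rad:
sin φ₂ = sin φ₁ cos δ + cos φ₁ sin δ cos θ = (0.769065)(0.169966) + (0.639171)(0.985450)(-0.943223) = -0.463393
φ₂ = asin(-0.463393) = -0.481821 rad = -27.61°.
Then Δλ = atan2(-0.209219, 0.526346) = -0.378343 rad, from sin θ sin δ cos φ₁ over cos δ − sin φ₁ sin φ₂.
Hence λ₂ = -133.42° + -21.68° = -155.10°.

latitude -27.61°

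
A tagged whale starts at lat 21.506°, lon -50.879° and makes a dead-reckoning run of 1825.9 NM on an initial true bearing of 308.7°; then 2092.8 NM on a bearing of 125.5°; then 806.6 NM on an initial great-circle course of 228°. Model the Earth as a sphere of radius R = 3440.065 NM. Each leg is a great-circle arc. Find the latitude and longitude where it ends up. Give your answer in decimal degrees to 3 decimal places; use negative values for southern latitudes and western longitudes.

latitude 4.631°, longitude -62.153°

Apply the spherical direct solution leg by leg, carrying full precision between legs.
Leg 1: from (21.506°, -50.879°), δ = 1825.9/3440.065 = 0.530775 rad, θ = 308.7° → φ = 37.635°, λ = -80.803°.
Leg 2: from (37.635°, -80.803°), δ = 2092.8/3440.065 = 0.608361 rad, θ = 125.5° → φ = 13.783°, λ = -52.178°.
Leg 3: from (13.783°, -52.178°), δ = 806.6/3440.065 = 0.234472 rad, θ = 228° → φ = 4.631°, λ = -62.153°.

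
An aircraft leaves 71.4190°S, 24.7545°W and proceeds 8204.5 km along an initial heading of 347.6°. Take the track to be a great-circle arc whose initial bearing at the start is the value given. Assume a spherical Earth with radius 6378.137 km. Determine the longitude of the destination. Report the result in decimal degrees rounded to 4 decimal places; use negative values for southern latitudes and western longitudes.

Central angle δ = d/R = 1.286347 rad.
Start latitude φ₁ = -1.246497 rad; initial bearing θ = 6.066764 rad.
sin φ₂ = sin φ₁ cos δ + cos φ₁ sin δ cos θ = (-0.947874)(0.280629) + (0.318645)(0.959816)(0.976672) = 0.032706
φ₂ = asin(0.032706) = 0.032711 rad = 1.8742°.
Δλ = atan2( sin θ sin δ cos φ₁ , cos δ − sin φ₁ sin φ₂ ) = atan2(-0.065675, 0.311629) = -0.207707 rad = -11.9007°.
Hence λ₂ = -24.7545° + -11.9007° = -36.6552°.

longitude -36.6552°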